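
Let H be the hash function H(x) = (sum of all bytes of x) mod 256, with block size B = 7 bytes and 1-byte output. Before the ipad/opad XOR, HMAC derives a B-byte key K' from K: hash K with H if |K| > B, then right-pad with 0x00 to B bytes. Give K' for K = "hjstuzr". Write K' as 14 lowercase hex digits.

686a7374757a72

Key "hjstuzr" = 68 6a 73 74 75 7a 72 is exactly B = 7 bytes: K' = 68 6a 73 74 75 7a 72.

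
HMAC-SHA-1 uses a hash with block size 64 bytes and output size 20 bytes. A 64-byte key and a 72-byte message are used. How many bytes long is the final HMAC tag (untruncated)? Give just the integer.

The tag is one SHA-1 digest: 20 bytes.

20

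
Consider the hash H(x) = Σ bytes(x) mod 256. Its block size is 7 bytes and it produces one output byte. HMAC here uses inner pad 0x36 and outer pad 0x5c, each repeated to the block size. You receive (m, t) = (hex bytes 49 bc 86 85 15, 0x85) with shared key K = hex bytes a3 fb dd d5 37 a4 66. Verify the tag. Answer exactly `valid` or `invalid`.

valid

Key hex bytes a3 fb dd d5 37 a4 66 is exactly B = 7 bytes: K' = a3 fb dd d5 37 a4 66.
K' ⊕ ipad = 95 cd eb e3 01 92 50; K' ⊕ opad = ff a7 81 89 6b f8 3a.
Inner hash: sum = 149+205+235+227+1+146+80+73+188+134+133+21 = 1592; mod 256 = 56 → 38.
Outer hash (recomputed tag): sum = 255+167+129+137+107+248+58+56 = 1157; mod 256 = 133 → 85.
Recomputed tag = 85; claimed = 85 → match.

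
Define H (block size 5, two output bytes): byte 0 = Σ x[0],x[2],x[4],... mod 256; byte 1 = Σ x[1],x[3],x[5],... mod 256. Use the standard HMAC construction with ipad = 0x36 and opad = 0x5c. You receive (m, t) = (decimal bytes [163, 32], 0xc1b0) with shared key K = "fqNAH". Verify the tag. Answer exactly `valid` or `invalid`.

Key "fqNAH" = 66 71 4e 41 48 is exactly B = 5 bytes: K' = 66 71 4e 41 48.
K' ⊕ ipad = 50 47 78 77 7e; K' ⊕ opad = 3a 2d 12 1d 14.
Inner hash: even-index sum = 358 mod 256 = 102; odd-index sum = 353 mod 256 = 97 → 66 61.
Outer hash (recomputed tag): even-index sum = 193 mod 256 = 193; odd-index sum = 176 mod 256 = 176 → c1 b0.
Recomputed tag = c1b0; claimed = c1b0 → match.

valid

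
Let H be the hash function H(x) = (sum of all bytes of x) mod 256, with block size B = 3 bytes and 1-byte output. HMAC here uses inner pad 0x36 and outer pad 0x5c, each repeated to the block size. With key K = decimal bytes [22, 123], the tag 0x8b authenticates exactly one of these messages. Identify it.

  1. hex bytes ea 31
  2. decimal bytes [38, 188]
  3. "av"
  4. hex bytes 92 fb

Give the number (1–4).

1

Key decimal bytes [22, 123] = 16 7b is 2 bytes ≤ B = 3; zero-pad to 3 bytes: K' = 16 7b 00.
K' ⊕ ipad = 20 4d 36; K' ⊕ opad = 4a 27 5c.
m1: inner = H(20 4d 36 ea 31) = be; tag = H(4a 27 5c be) = 8b ← matches
m2: inner = H(20 4d 36 26 bc) = 85; tag = H(4a 27 5c 85) = 52
m3: inner = H(20 4d 36 61 76) = 7a; tag = H(4a 27 5c 7a) = 47
m4: inner = H(20 4d 36 92 fb) = 30; tag = H(4a 27 5c 30) = fd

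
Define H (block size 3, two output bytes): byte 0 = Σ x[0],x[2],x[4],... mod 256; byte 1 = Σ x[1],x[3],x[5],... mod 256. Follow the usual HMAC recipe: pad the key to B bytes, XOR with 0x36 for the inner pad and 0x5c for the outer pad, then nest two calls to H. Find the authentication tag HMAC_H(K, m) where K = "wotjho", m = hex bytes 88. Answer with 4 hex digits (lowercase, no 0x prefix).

71af

Key "wotjho" = 77 6f 74 6a 68 6f is 6 bytes > B = 3, so hash it first: H(key) = 53 48, then zero-pad to 3 bytes: K' = 53 48 00.
K' ⊕ ipad = 65 7e 36.  K' ⊕ opad = 0f 14 5c.
Inner input = (K'⊕ipad) ∥ m = 65 7e 36 ∥ 88.
Inner hash: even-index sum = 155 mod 256 = 155; odd-index sum = 262 mod 256 = 6 → 9b 06.
Outer input = (K'⊕opad) ∥ inner = 0f 14 5c ∥ 9b 06.
Outer hash (tag): even-index sum = 113 mod 256 = 113; odd-index sum = 175 mod 256 = 175 → 71 af.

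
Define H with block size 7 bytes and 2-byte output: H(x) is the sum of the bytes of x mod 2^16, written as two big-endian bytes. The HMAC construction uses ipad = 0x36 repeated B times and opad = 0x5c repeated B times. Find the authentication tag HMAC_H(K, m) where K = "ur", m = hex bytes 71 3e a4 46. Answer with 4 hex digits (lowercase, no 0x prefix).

Key "ur" = 75 72 is 2 bytes ≤ B = 7; zero-pad to 7 bytes: K' = 75 72 00 00 00 00 00.
K' ⊕ ipad = 43 44 36 36 36 36 36.  K' ⊕ opad = 29 2e 5c 5c 5c 5c 5c.
Inner input = (K'⊕ipad) ∥ m = 43 44 36 36 36 36 36 ∥ 71 3e a4 46.
Inner hash: sum = 67+68+54+54+54+54+54+113+62+164+70 = 814 → 03 2e.
Outer input = (K'⊕opad) ∥ inner = 29 2e 5c 5c 5c 5c 5c ∥ 03 2e.
Outer hash (tag): sum = 41+46+92+92+92+92+92+3+46 = 596 → 02 54.

0254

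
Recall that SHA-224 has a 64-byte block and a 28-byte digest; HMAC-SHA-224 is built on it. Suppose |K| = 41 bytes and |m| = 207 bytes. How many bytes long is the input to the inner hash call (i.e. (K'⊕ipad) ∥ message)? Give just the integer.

271

Key is 41 ≤ 64 bytes, zero-padded: |K'| = 64.
Inner input = (K'⊕ipad) ∥ m → 64 + 207 = 271 bytes.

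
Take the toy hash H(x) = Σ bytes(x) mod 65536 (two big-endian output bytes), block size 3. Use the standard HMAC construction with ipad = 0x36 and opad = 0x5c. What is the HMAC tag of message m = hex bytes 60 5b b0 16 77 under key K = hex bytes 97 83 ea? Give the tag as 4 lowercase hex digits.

Key hex bytes 97 83 ea is exactly B = 3 bytes: K' = 97 83 ea.
K' ⊕ ipad = a1 b5 dc.  K' ⊕ opad = cb df b6.
Inner input = (K'⊕ipad) ∥ m = a1 b5 dc ∥ 60 5b b0 16 77.
Inner hash: sum = 161+181+220+96+91+176+22+119 = 1066 → 04 2a.
Outer input = (K'⊕opad) ∥ inner = cb df b6 ∥ 04 2a.
Outer hash (tag): sum = 203+223+182+4+42 = 654 → 02 8e.

028e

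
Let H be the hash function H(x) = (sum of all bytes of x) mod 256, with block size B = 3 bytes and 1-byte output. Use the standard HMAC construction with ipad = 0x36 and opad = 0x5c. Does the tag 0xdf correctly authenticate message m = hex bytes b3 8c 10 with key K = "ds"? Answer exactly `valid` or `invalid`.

valid

Key "ds" = 64 73 is 2 bytes ≤ B = 3; zero-pad to 3 bytes: K' = 64 73 00.
K' ⊕ ipad = 52 45 36; K' ⊕ opad = 38 2f 5c.
Inner hash: sum = 82+69+54+179+140+16 = 540; mod 256 = 28 → 1c.
Outer hash (recomputed tag): sum = 56+47+92+28 = 223 → df.
Recomputed tag = df; claimed = df → match.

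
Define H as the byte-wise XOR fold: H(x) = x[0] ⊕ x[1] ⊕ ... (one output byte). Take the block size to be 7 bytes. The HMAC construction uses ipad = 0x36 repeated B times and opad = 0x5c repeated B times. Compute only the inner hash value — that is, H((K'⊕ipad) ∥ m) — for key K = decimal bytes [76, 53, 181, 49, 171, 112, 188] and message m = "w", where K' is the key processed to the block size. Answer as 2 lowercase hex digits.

Key decimal bytes [76, 53, 181, 49, 171, 112, 188] = 4c 35 b5 31 ab 70 bc is exactly B = 7 bytes: K' = 4c 35 b5 31 ab 70 bc.
K' ⊕ ipad = 7a 03 83 07 9d 46 8a.
Inner input = 7a 03 83 07 9d 46 8a ∥ 77.
Inner hash: XOR 7a⊕03⊕83⊕07⊕9d⊕46⊕8a⊕77 = db.

db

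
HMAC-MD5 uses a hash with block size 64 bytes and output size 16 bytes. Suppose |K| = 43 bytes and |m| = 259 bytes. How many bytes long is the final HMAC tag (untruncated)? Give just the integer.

16

The tag is one MD5 digest: 16 bytes.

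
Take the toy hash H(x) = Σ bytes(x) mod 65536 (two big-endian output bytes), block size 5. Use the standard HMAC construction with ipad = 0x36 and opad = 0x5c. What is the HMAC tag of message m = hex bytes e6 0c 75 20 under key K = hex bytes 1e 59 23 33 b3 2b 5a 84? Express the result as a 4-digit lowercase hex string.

0266

Key hex bytes 1e 59 23 33 b3 2b 5a 84 is 8 bytes > B = 5, so hash it first: H(key) = 02 89, then zero-pad to 5 bytes: K' = 02 89 00 00 00.
K' ⊕ ipad = 34 bf 36 36 36.  K' ⊕ opad = 5e d5 5c 5c 5c.
Inner input = (K'⊕ipad) ∥ m = 34 bf 36 36 36 ∥ e6 0c 75 20.
Inner hash: sum = 52+191+54+54+54+230+12+117+32 = 796 → 03 1c.
Outer input = (K'⊕opad) ∥ inner = 5e d5 5c 5c 5c ∥ 03 1c.
Outer hash (tag): sum = 94+213+92+92+92+3+28 = 614 → 02 66.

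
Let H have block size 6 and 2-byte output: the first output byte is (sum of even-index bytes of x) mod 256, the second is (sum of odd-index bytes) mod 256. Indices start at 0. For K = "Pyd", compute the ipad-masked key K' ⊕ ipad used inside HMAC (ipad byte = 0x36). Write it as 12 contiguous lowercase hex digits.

Key "Pyd" = 50 79 64 is 3 bytes ≤ B = 6; zero-pad to 6 bytes: K' = 50 79 64 00 00 00.
XOR each byte with 0x36: 50⊕36=66, 79⊕36=4f, 64⊕36=52, 00⊕36=36, 00⊕36=36, 00⊕36=36.

664f52363636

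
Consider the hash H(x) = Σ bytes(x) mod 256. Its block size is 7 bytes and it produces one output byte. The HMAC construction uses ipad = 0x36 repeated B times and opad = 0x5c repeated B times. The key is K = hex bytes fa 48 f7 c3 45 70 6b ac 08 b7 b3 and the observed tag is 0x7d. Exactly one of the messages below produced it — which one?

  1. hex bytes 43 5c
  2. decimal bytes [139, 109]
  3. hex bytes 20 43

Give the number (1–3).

1

Key hex bytes fa 48 f7 c3 45 70 6b ac 08 b7 b3 is 11 bytes > B = 7, so hash it first: H(key) = 3a, then zero-pad to 7 bytes: K' = 3a 00 00 00 00 00 00.
K' ⊕ ipad = 0c 36 36 36 36 36 36; K' ⊕ opad = 66 5c 5c 5c 5c 5c 5c.
m1: inner = H(0c 36 36 36 36 36 36 43 5c) = ef; tag = H(66 5c 5c 5c 5c 5c 5c ef) = 7d ← matches
m2: inner = H(0c 36 36 36 36 36 36 8b 6d) = 48; tag = H(66 5c 5c 5c 5c 5c 5c 48) = d6
m3: inner = H(0c 36 36 36 36 36 36 20 43) = b3; tag = H(66 5c 5c 5c 5c 5c 5c b3) = 41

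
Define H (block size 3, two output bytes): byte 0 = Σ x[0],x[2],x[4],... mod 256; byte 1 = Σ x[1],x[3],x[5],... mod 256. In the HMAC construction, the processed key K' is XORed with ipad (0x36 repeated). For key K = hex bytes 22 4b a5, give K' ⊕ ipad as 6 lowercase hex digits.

147d93

Key hex bytes 22 4b a5 is exactly B = 3 bytes: K' = 22 4b a5.
XOR each byte with 0x36: 22⊕36=14, 4b⊕36=7d, a5⊕36=93.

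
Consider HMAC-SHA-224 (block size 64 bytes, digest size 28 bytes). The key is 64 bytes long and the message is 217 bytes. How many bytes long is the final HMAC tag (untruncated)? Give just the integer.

The tag is one SHA-224 digest: 28 bytes.

28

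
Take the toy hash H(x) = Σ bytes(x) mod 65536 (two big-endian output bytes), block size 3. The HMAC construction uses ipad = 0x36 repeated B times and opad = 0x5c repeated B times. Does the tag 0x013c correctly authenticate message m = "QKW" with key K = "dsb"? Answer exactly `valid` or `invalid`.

invalid

Key "dsb" = 64 73 62 is exactly B = 3 bytes: K' = 64 73 62.
K' ⊕ ipad = 52 45 54; K' ⊕ opad = 38 2f 3e.
Inner hash: sum = 82+69+84+81+75+87 = 478 → 01 de.
Outer hash (recomputed tag): sum = 56+47+62+1+222 = 388 → 01 84.
Recomputed tag = 0184; claimed = 013c → mismatch.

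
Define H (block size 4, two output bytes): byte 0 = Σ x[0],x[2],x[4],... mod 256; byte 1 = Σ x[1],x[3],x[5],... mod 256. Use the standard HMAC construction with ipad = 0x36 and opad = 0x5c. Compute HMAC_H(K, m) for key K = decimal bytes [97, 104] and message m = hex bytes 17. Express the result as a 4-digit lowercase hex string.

3d24

Key decimal bytes [97, 104] = 61 68 is 2 bytes ≤ B = 4; zero-pad to 4 bytes: K' = 61 68 00 00.
K' ⊕ ipad = 57 5e 36 36.  K' ⊕ opad = 3d 34 5c 5c.
Inner input = (K'⊕ipad) ∥ m = 57 5e 36 36 ∥ 17.
Inner hash: even-index sum = 164 mod 256 = 164; odd-index sum = 148 mod 256 = 148 → a4 94.
Outer input = (K'⊕opad) ∥ inner = 3d 34 5c 5c ∥ a4 94.
Outer hash (tag): even-index sum = 317 mod 256 = 61; odd-index sum = 292 mod 256 = 36 → 3d 24.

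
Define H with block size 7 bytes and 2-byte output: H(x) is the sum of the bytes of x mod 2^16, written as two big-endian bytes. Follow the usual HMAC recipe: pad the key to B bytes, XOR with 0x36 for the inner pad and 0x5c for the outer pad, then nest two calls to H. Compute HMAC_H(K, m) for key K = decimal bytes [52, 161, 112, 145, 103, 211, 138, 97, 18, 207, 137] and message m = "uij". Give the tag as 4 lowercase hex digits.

033c

Key decimal bytes [52, 161, 112, 145, 103, 211, 138, 97, 18, 207, 137] = 34 a1 70 91 67 d3 8a 61 12 cf 89 is 11 bytes > B = 7, so hash it first: H(key) = 05 65, then zero-pad to 7 bytes: K' = 05 65 00 00 00 00 00.
K' ⊕ ipad = 33 53 36 36 36 36 36.  K' ⊕ opad = 59 39 5c 5c 5c 5c 5c.
Inner input = (K'⊕ipad) ∥ m = 33 53 36 36 36 36 36 ∥ 75 69 6a.
Inner hash: sum = 51+83+54+54+54+54+54+117+105+106 = 732 → 02 dc.
Outer input = (K'⊕opad) ∥ inner = 59 39 5c 5c 5c 5c 5c ∥ 02 dc.
Outer hash (tag): sum = 89+57+92+92+92+92+92+2+220 = 828 → 03 3c.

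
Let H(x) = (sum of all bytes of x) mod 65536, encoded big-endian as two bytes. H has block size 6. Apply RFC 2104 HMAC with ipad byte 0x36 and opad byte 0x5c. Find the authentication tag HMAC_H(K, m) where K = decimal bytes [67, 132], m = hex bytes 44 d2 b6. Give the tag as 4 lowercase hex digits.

0335

Key decimal bytes [67, 132] = 43 84 is 2 bytes ≤ B = 6; zero-pad to 6 bytes: K' = 43 84 00 00 00 00.
K' ⊕ ipad = 75 b2 36 36 36 36.  K' ⊕ opad = 1f d8 5c 5c 5c 5c.
Inner input = (K'⊕ipad) ∥ m = 75 b2 36 36 36 36 ∥ 44 d2 b6.
Inner hash: sum = 117+178+54+54+54+54+68+210+182 = 971 → 03 cb.
Outer input = (K'⊕opad) ∥ inner = 1f d8 5c 5c 5c 5c ∥ 03 cb.
Outer hash (tag): sum = 31+216+92+92+92+92+3+203 = 821 → 03 35.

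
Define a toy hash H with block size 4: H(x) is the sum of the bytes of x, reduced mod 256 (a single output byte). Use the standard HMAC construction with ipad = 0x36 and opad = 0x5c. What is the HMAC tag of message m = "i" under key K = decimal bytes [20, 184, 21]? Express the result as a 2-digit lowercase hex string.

Key decimal bytes [20, 184, 21] = 14 b8 15 is 3 bytes ≤ B = 4; zero-pad to 4 bytes: K' = 14 b8 15 00.
K' ⊕ ipad = 22 8e 23 36.  K' ⊕ opad = 48 e4 49 5c.
Inner input = (K'⊕ipad) ∥ m = 22 8e 23 36 ∥ 69.
Inner hash: sum = 34+142+35+54+105 = 370; mod 256 = 114 → 72.
Outer input = (K'⊕opad) ∥ inner = 48 e4 49 5c ∥ 72.
Outer hash (tag): sum = 72+228+73+92+114 = 579; mod 256 = 67 → 43.

43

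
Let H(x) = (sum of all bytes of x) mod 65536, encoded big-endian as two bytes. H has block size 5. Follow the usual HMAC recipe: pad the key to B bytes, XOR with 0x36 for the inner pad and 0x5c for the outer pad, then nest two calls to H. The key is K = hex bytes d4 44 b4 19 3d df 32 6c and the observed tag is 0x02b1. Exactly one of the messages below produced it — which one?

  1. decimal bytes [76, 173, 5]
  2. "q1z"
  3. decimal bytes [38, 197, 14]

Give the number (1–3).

Key hex bytes d4 44 b4 19 3d df 32 6c is 8 bytes > B = 5, so hash it first: H(key) = 03 9f, then zero-pad to 5 bytes: K' = 03 9f 00 00 00.
K' ⊕ ipad = 35 a9 36 36 36; K' ⊕ opad = 5f c3 5c 5c 5c.
m1: inner = H(35 a9 36 36 36 4c ad 05) = 02 7e; tag = H(5f c3 5c 5c 5c 02 7e) = 02b6
m2: inner = H(35 a9 36 36 36 71 31 7a) = 02 9c; tag = H(5f c3 5c 5c 5c 02 9c) = 02d4
m3: inner = H(35 a9 36 36 36 26 c5 0e) = 02 79; tag = H(5f c3 5c 5c 5c 02 79) = 02b1 ← matches

3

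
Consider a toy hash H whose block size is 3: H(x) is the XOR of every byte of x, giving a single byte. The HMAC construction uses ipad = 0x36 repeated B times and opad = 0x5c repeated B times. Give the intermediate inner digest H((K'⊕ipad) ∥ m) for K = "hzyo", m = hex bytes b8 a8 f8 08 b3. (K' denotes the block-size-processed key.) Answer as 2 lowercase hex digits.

61

Key "hzyo" = 68 7a 79 6f is 4 bytes > B = 3, so hash it first: H(key) = 04, then zero-pad to 3 bytes: K' = 04 00 00.
K' ⊕ ipad = 32 36 36.
Inner input = 32 36 36 ∥ b8 a8 f8 08 b3.
Inner hash: XOR 32⊕36⊕36⊕b8⊕a8⊕f8⊕08⊕b3 = 61.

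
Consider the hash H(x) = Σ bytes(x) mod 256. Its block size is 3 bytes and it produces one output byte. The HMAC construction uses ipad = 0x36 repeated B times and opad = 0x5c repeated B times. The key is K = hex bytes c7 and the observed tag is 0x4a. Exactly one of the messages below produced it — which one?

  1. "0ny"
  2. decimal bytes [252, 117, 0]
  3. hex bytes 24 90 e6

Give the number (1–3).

Key hex bytes c7 is 1 byte ≤ B = 3; zero-pad to 3 bytes: K' = c7 00 00.
K' ⊕ ipad = f1 36 36; K' ⊕ opad = 9b 5c 5c.
m1: inner = H(f1 36 36 30 6e 79) = 74; tag = H(9b 5c 5c 74) = c7
m2: inner = H(f1 36 36 fc 75 00) = ce; tag = H(9b 5c 5c ce) = 21
m3: inner = H(f1 36 36 24 90 e6) = f7; tag = H(9b 5c 5c f7) = 4a ← matches

3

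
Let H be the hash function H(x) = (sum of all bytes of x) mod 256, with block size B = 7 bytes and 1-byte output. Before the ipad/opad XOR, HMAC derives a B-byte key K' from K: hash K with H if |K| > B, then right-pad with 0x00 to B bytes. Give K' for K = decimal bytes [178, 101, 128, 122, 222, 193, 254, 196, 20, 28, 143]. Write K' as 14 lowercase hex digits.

31000000000000

|K| = 11 > B = 7, so first hash the key.
H(K): sum = 178+101+128+122+222+193+254+196+20+28+143 = 1585; mod 256 = 49 → 31.
Zero-pad H(K) = 31 to 7 bytes: K' = 31 00 00 00 00 00 00.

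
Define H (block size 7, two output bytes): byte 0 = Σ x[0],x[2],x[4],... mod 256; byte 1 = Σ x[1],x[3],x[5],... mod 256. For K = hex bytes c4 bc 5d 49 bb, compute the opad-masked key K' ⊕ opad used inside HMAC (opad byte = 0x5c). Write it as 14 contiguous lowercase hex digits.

Key hex bytes c4 bc 5d 49 bb is 5 bytes ≤ B = 7; zero-pad to 7 bytes: K' = c4 bc 5d 49 bb 00 00.
XOR each byte with 0x5c: c4⊕5c=98, bc⊕5c=e0, 5d⊕5c=01, 49⊕5c=15, bb⊕5c=e7, 00⊕5c=5c, 00⊕5c=5c.

98e00115e75c5c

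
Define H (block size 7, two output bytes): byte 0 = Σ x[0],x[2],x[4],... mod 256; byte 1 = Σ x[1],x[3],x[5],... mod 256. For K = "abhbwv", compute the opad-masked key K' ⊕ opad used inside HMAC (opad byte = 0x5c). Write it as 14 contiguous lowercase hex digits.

3d3e343e2b2a5c

Key "abhbwv" = 61 62 68 62 77 76 is 6 bytes ≤ B = 7; zero-pad to 7 bytes: K' = 61 62 68 62 77 76 00.
XOR each byte with 0x5c: 61⊕5c=3d, 62⊕5c=3e, 68⊕5c=34, 62⊕5c=3e, 77⊕5c=2b, 76⊕5c=2a, 00⊕5c=5c.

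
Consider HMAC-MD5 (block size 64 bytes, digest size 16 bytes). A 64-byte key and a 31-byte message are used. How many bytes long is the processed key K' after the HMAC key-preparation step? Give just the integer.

64

Key is 64 ≤ 64 bytes, zero-padded: |K'| = 64.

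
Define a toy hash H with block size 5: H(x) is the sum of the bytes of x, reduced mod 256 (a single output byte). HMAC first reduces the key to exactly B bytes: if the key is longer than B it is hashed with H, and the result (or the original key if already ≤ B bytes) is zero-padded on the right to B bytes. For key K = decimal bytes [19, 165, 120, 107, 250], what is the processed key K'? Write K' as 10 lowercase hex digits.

Key decimal bytes [19, 165, 120, 107, 250] = 13 a5 78 6b fa is exactly B = 5 bytes: K' = 13 a5 78 6b fa.

13a5786bfa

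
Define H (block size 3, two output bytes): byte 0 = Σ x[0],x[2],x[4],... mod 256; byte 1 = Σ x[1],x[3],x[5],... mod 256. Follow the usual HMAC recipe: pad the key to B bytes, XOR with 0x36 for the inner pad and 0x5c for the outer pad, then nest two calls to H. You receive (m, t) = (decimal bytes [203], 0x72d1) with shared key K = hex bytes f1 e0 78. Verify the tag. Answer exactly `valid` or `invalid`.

valid

Key hex bytes f1 e0 78 is exactly B = 3 bytes: K' = f1 e0 78.
K' ⊕ ipad = c7 d6 4e; K' ⊕ opad = ad bc 24.
Inner hash: even-index sum = 277 mod 256 = 21; odd-index sum = 417 mod 256 = 161 → 15 a1.
Outer hash (recomputed tag): even-index sum = 370 mod 256 = 114; odd-index sum = 209 mod 256 = 209 → 72 d1.
Recomputed tag = 72d1; claimed = 72d1 → match.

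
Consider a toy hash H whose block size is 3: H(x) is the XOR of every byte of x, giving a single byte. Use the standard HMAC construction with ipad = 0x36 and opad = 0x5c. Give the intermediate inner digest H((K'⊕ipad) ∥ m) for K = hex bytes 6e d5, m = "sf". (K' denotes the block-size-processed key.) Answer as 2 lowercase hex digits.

Key hex bytes 6e d5 is 2 bytes ≤ B = 3; zero-pad to 3 bytes: K' = 6e d5 00.
K' ⊕ ipad = 58 e3 36.
Inner input = 58 e3 36 ∥ 73 66.
Inner hash: XOR 58⊕e3⊕36⊕73⊕66 = 98.

98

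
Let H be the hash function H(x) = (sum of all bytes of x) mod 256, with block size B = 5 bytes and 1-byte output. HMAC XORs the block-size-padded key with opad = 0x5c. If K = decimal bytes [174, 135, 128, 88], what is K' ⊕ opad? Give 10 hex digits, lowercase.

Key decimal bytes [174, 135, 128, 88] = ae 87 80 58 is 4 bytes ≤ B = 5; zero-pad to 5 bytes: K' = ae 87 80 58 00.
XOR each byte with 0x5c: ae⊕5c=f2, 87⊕5c=db, 80⊕5c=dc, 58⊕5c=04, 00⊕5c=5c.

f2dbdc045c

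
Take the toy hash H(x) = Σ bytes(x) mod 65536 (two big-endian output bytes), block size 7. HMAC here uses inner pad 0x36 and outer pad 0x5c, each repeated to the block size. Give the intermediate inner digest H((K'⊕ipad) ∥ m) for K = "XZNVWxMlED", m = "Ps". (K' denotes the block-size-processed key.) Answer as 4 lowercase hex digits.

0257

Key "XZNVWxMlED" = 58 5a 4e 56 57 78 4d 6c 45 44 is 10 bytes > B = 7, so hash it first: H(key) = 03 67, then zero-pad to 7 bytes: K' = 03 67 00 00 00 00 00.
K' ⊕ ipad = 35 51 36 36 36 36 36.
Inner input = 35 51 36 36 36 36 36 ∥ 50 73.
Inner hash: sum = 53+81+54+54+54+54+54+80+115 = 599 → 02 57.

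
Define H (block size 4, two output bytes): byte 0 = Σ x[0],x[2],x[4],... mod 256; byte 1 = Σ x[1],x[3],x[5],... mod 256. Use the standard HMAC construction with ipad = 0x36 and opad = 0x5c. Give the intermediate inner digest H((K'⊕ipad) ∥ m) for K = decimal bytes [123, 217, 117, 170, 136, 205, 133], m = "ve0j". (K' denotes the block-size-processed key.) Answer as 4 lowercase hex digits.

Key decimal bytes [123, 217, 117, 170, 136, 205, 133] = 7b d9 75 aa 88 cd 85 is 7 bytes > B = 4, so hash it first: H(key) = fd 50, then zero-pad to 4 bytes: K' = fd 50 00 00.
K' ⊕ ipad = cb 66 36 36.
Inner input = cb 66 36 36 ∥ 76 65 30 6a.
Inner hash: even-index sum = 423 mod 256 = 167; odd-index sum = 363 mod 256 = 107 → a7 6b.

a76b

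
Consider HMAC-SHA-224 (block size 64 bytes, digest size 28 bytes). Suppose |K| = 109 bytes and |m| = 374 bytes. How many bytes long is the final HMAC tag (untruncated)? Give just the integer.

The tag is one SHA-224 digest: 28 bytes.

28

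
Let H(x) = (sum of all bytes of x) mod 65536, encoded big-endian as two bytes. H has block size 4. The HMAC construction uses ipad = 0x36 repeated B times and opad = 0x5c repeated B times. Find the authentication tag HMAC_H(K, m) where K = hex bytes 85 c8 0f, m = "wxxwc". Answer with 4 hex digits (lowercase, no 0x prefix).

Key hex bytes 85 c8 0f is 3 bytes ≤ B = 4; zero-pad to 4 bytes: K' = 85 c8 0f 00.
K' ⊕ ipad = b3 fe 39 36.  K' ⊕ opad = d9 94 53 5c.
Inner input = (K'⊕ipad) ∥ m = b3 fe 39 36 ∥ 77 78 78 77 63.
Inner hash: sum = 179+254+57+54+119+120+120+119+99 = 1121 → 04 61.
Outer input = (K'⊕opad) ∥ inner = d9 94 53 5c ∥ 04 61.
Outer hash (tag): sum = 217+148+83+92+4+97 = 641 → 02 81.

0281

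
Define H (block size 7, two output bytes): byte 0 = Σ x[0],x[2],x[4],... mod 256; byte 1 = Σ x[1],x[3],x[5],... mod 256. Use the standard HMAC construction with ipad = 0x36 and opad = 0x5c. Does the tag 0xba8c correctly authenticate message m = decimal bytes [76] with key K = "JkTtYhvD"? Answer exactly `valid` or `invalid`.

Key "JkTtYhvD" = 4a 6b 54 74 59 68 76 44 is 8 bytes > B = 7, so hash it first: H(key) = 6d 8b, then zero-pad to 7 bytes: K' = 6d 8b 00 00 00 00 00.
K' ⊕ ipad = 5b bd 36 36 36 36 36; K' ⊕ opad = 31 d7 5c 5c 5c 5c 5c.
Inner hash: even-index sum = 253 mod 256 = 253; odd-index sum = 373 mod 256 = 117 → fd 75.
Outer hash (recomputed tag): even-index sum = 442 mod 256 = 186; odd-index sum = 652 mod 256 = 140 → ba 8c.
Recomputed tag = ba8c; claimed = ba8c → match.

valid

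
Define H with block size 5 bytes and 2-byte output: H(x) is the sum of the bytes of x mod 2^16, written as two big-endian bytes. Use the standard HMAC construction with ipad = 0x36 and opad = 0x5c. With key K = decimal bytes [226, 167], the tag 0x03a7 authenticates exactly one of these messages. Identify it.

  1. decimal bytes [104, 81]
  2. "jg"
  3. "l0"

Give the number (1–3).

2

Key decimal bytes [226, 167] = e2 a7 is 2 bytes ≤ B = 5; zero-pad to 5 bytes: K' = e2 a7 00 00 00.
K' ⊕ ipad = d4 91 36 36 36; K' ⊕ opad = be fb 5c 5c 5c.
m1: inner = H(d4 91 36 36 36 68 51) = 02 c0; tag = H(be fb 5c 5c 5c 02 c0) = 038f
m2: inner = H(d4 91 36 36 36 6a 67) = 02 d8; tag = H(be fb 5c 5c 5c 02 d8) = 03a7 ← matches
m3: inner = H(d4 91 36 36 36 6c 30) = 02 a3; tag = H(be fb 5c 5c 5c 02 a3) = 0372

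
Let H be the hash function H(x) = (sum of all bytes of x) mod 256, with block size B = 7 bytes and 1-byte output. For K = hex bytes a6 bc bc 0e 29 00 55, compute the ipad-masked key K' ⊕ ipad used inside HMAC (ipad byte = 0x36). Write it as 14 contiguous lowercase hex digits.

Key hex bytes a6 bc bc 0e 29 00 55 is exactly B = 7 bytes: K' = a6 bc bc 0e 29 00 55.
XOR each byte with 0x36: a6⊕36=90, bc⊕36=8a, bc⊕36=8a, 0e⊕36=38, 29⊕36=1f, 00⊕36=36, 55⊕36=63.

908a8a381f3663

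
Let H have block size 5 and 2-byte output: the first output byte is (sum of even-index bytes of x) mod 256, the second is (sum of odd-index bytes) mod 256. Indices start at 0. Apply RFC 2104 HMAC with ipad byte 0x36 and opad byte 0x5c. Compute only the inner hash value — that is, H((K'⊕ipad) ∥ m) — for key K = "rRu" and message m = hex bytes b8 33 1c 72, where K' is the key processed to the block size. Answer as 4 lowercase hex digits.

Key "rRu" = 72 52 75 is 3 bytes ≤ B = 5; zero-pad to 5 bytes: K' = 72 52 75 00 00.
K' ⊕ ipad = 44 64 43 36 36.
Inner input = 44 64 43 36 36 ∥ b8 33 1c 72.
Inner hash: even-index sum = 354 mod 256 = 98; odd-index sum = 366 mod 256 = 110 → 62 6e.

626e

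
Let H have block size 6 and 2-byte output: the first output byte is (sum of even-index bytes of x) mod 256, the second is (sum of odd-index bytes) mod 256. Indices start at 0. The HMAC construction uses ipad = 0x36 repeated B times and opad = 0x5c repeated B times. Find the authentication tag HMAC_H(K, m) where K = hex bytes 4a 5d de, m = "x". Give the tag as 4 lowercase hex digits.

Key hex bytes 4a 5d de is 3 bytes ≤ B = 6; zero-pad to 6 bytes: K' = 4a 5d de 00 00 00.
K' ⊕ ipad = 7c 6b e8 36 36 36.  K' ⊕ opad = 16 01 82 5c 5c 5c.
Inner input = (K'⊕ipad) ∥ m = 7c 6b e8 36 36 36 ∥ 78.
Inner hash: even-index sum = 530 mod 256 = 18; odd-index sum = 215 mod 256 = 215 → 12 d7.
Outer input = (K'⊕opad) ∥ inner = 16 01 82 5c 5c 5c ∥ 12 d7.
Outer hash (tag): even-index sum = 262 mod 256 = 6; odd-index sum = 400 mod 256 = 144 → 06 90.

0690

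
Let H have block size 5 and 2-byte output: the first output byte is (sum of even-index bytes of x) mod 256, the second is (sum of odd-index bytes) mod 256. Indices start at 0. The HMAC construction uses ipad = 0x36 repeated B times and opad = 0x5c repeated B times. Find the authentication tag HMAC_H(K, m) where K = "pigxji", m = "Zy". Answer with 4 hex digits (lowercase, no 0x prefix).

e1ce

Key "pigxji" = 70 69 67 78 6a 69 is 6 bytes > B = 5, so hash it first: H(key) = 41 4a, then zero-pad to 5 bytes: K' = 41 4a 00 00 00.
K' ⊕ ipad = 77 7c 36 36 36.  K' ⊕ opad = 1d 16 5c 5c 5c.
Inner input = (K'⊕ipad) ∥ m = 77 7c 36 36 36 ∥ 5a 79.
Inner hash: even-index sum = 348 mod 256 = 92; odd-index sum = 268 mod 256 = 12 → 5c 0c.
Outer input = (K'⊕opad) ∥ inner = 1d 16 5c 5c 5c ∥ 5c 0c.
Outer hash (tag): even-index sum = 225 mod 256 = 225; odd-index sum = 206 mod 256 = 206 → e1 ce.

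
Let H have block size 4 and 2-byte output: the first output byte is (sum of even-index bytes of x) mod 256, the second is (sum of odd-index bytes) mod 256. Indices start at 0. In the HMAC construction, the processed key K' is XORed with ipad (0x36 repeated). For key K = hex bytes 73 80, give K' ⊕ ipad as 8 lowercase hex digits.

Key hex bytes 73 80 is 2 bytes ≤ B = 4; zero-pad to 4 bytes: K' = 73 80 00 00.
XOR each byte with 0x36: 73⊕36=45, 80⊕36=b6, 00⊕36=36, 00⊕36=36.

45b63636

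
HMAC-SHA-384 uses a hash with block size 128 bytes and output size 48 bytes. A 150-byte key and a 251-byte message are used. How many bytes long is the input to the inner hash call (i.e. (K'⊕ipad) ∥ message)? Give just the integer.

Key is 150 > 128 bytes, so it is hashed to 48 bytes then zero-padded to 128: |K'| = 128.
Inner input = (K'⊕ipad) ∥ m → 128 + 251 = 379 bytes.

379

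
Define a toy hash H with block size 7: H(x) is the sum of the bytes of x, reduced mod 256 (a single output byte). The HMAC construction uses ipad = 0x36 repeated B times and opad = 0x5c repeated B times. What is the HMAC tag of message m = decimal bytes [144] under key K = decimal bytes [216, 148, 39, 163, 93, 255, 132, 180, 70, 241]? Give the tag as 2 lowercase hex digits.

90

Key decimal bytes [216, 148, 39, 163, 93, 255, 132, 180, 70, 241] = d8 94 27 a3 5d ff 84 b4 46 f1 is 10 bytes > B = 7, so hash it first: H(key) = 01, then zero-pad to 7 bytes: K' = 01 00 00 00 00 00 00.
K' ⊕ ipad = 37 36 36 36 36 36 36.  K' ⊕ opad = 5d 5c 5c 5c 5c 5c 5c.
Inner input = (K'⊕ipad) ∥ m = 37 36 36 36 36 36 36 ∥ 90.
Inner hash: sum = 55+54+54+54+54+54+54+144 = 523; mod 256 = 11 → 0b.
Outer input = (K'⊕opad) ∥ inner = 5d 5c 5c 5c 5c 5c 5c ∥ 0b.
Outer hash (tag): sum = 93+92+92+92+92+92+92+11 = 656; mod 256 = 144 → 90.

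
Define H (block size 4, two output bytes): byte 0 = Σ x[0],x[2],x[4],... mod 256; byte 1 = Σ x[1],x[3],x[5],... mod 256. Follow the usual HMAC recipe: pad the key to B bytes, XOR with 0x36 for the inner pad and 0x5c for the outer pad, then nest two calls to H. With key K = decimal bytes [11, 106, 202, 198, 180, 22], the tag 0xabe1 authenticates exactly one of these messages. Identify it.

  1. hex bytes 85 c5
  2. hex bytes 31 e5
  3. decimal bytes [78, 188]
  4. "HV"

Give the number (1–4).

Key decimal bytes [11, 106, 202, 198, 180, 22] = 0b 6a ca c6 b4 16 is 6 bytes > B = 4, so hash it first: H(key) = 89 46, then zero-pad to 4 bytes: K' = 89 46 00 00.
K' ⊕ ipad = bf 70 36 36; K' ⊕ opad = d5 1a 5c 5c.
m1: inner = H(bf 70 36 36 85 c5) = 7a 6b; tag = H(d5 1a 5c 5c 7a 6b) = abe1 ← matches
m2: inner = H(bf 70 36 36 31 e5) = 26 8b; tag = H(d5 1a 5c 5c 26 8b) = 5701
m3: inner = H(bf 70 36 36 4e bc) = 43 62; tag = H(d5 1a 5c 5c 43 62) = 74d8
m4: inner = H(bf 70 36 36 48 56) = 3d fc; tag = H(d5 1a 5c 5c 3d fc) = 6e72

1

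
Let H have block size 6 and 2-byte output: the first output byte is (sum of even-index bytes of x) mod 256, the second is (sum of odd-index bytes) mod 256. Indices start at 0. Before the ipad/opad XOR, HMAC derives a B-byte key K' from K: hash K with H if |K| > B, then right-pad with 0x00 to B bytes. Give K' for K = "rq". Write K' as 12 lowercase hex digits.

727100000000

Key "rq" = 72 71 is 2 bytes ≤ B = 6; zero-pad to 6 bytes: K' = 72 71 00 00 00 00.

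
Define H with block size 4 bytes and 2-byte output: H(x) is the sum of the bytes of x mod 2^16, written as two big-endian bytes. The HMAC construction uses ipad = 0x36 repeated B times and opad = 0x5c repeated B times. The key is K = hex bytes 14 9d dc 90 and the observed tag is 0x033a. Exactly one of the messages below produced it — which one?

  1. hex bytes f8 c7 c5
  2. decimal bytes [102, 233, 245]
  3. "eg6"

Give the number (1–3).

1

Key hex bytes 14 9d dc 90 is exactly B = 4 bytes: K' = 14 9d dc 90.
K' ⊕ ipad = 22 ab ea a6; K' ⊕ opad = 48 c1 80 cc.
m1: inner = H(22 ab ea a6 f8 c7 c5) = 04 e1; tag = H(48 c1 80 cc 04 e1) = 033a ← matches
m2: inner = H(22 ab ea a6 66 e9 f5) = 04 a1; tag = H(48 c1 80 cc 04 a1) = 02fa
m3: inner = H(22 ab ea a6 65 67 36) = 03 5f; tag = H(48 c1 80 cc 03 5f) = 02b7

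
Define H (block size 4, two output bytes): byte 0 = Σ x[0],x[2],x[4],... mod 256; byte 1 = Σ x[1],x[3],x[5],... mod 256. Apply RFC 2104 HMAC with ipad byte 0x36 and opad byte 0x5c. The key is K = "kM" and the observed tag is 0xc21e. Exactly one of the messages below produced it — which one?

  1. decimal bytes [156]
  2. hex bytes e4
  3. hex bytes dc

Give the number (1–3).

Key "kM" = 6b 4d is 2 bytes ≤ B = 4; zero-pad to 4 bytes: K' = 6b 4d 00 00.
K' ⊕ ipad = 5d 7b 36 36; K' ⊕ opad = 37 11 5c 5c.
m1: inner = H(5d 7b 36 36 9c) = 2f b1; tag = H(37 11 5c 5c 2f b1) = c21e ← matches
m2: inner = H(5d 7b 36 36 e4) = 77 b1; tag = H(37 11 5c 5c 77 b1) = 0a1e
m3: inner = H(5d 7b 36 36 dc) = 6f b1; tag = H(37 11 5c 5c 6f b1) = 021e

1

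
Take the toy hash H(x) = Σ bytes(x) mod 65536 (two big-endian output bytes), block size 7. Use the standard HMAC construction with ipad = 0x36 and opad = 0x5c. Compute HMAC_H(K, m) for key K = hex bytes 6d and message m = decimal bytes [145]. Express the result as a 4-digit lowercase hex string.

Key hex bytes 6d is 1 byte ≤ B = 7; zero-pad to 7 bytes: K' = 6d 00 00 00 00 00 00.
K' ⊕ ipad = 5b 36 36 36 36 36 36.  K' ⊕ opad = 31 5c 5c 5c 5c 5c 5c.
Inner input = (K'⊕ipad) ∥ m = 5b 36 36 36 36 36 36 ∥ 91.
Inner hash: sum = 91+54+54+54+54+54+54+145 = 560 → 02 30.
Outer input = (K'⊕opad) ∥ inner = 31 5c 5c 5c 5c 5c 5c ∥ 02 30.
Outer hash (tag): sum = 49+92+92+92+92+92+92+2+48 = 651 → 02 8b.

028b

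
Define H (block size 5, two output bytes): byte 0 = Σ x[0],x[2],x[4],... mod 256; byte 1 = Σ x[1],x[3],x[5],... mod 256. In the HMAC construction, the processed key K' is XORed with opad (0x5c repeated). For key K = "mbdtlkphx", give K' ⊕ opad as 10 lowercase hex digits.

Key "mbdtlkphx" = 6d 62 64 74 6c 6b 70 68 78 is 9 bytes > B = 5, so hash it first: H(key) = 25 a9, then zero-pad to 5 bytes: K' = 25 a9 00 00 00.
XOR each byte with 0x5c: 25⊕5c=79, a9⊕5c=f5, 00⊕5c=5c, 00⊕5c=5c, 00⊕5c=5c.

79f55c5c5c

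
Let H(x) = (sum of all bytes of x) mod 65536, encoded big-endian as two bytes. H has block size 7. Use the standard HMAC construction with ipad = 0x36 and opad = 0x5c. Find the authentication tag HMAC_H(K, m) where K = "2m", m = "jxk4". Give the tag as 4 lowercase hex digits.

035b

Key "2m" = 32 6d is 2 bytes ≤ B = 7; zero-pad to 7 bytes: K' = 32 6d 00 00 00 00 00.
K' ⊕ ipad = 04 5b 36 36 36 36 36.  K' ⊕ opad = 6e 31 5c 5c 5c 5c 5c.
Inner input = (K'⊕ipad) ∥ m = 04 5b 36 36 36 36 36 ∥ 6a 78 6b 34.
Inner hash: sum = 4+91+54+54+54+54+54+106+120+107+52 = 750 → 02 ee.
Outer input = (K'⊕opad) ∥ inner = 6e 31 5c 5c 5c 5c 5c ∥ 02 ee.
Outer hash (tag): sum = 110+49+92+92+92+92+92+2+238 = 859 → 03 5b.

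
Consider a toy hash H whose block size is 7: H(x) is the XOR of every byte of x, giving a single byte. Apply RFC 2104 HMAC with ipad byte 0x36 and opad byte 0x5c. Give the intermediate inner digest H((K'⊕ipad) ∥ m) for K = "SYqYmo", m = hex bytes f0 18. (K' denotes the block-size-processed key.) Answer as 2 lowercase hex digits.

Key "SYqYmo" = 53 59 71 59 6d 6f is 6 bytes ≤ B = 7; zero-pad to 7 bytes: K' = 53 59 71 59 6d 6f 00.
K' ⊕ ipad = 65 6f 47 6f 5b 59 36.
Inner input = 65 6f 47 6f 5b 59 36 ∥ f0 18.
Inner hash: XOR 65⊕6f⊕47⊕6f⊕5b⊕59⊕36⊕f0⊕18 = fe.

fe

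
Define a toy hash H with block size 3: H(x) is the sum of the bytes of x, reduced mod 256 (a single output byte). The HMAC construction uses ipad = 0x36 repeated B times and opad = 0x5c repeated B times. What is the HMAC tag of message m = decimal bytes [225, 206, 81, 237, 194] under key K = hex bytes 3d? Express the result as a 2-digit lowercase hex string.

3f

Key hex bytes 3d is 1 byte ≤ B = 3; zero-pad to 3 bytes: K' = 3d 00 00.
K' ⊕ ipad = 0b 36 36.  K' ⊕ opad = 61 5c 5c.
Inner input = (K'⊕ipad) ∥ m = 0b 36 36 ∥ e1 ce 51 ed c2.
Inner hash: sum = 11+54+54+225+206+81+237+194 = 1062; mod 256 = 38 → 26.
Outer input = (K'⊕opad) ∥ inner = 61 5c 5c ∥ 26.
Outer hash (tag): sum = 97+92+92+38 = 319; mod 256 = 63 → 3f.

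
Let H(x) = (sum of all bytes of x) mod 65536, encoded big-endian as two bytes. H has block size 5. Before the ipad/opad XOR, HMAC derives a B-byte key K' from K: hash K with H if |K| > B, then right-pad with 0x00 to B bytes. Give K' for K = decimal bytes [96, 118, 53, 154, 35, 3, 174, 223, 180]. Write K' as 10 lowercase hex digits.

|K| = 9 > B = 5, so first hash the key.
H(K): sum = 96+118+53+154+35+3+174+223+180 = 1036 → 04 0c.
Zero-pad H(K) = 04 0c to 5 bytes: K' = 04 0c 00 00 00.

040c000000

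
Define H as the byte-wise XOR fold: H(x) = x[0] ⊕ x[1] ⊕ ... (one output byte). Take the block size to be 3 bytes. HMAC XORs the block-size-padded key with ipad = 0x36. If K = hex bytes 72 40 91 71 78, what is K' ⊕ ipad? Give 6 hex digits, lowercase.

Key hex bytes 72 40 91 71 78 is 5 bytes > B = 3, so hash it first: H(key) = aa, then zero-pad to 3 bytes: K' = aa 00 00.
XOR each byte with 0x36: aa⊕36=9c, 00⊕36=36, 00⊕36=36.

9c3636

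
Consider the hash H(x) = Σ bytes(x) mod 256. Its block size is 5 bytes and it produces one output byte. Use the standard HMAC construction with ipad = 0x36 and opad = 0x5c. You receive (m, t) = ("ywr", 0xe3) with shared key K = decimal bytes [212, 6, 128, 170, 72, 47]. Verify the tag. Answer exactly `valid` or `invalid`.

Key decimal bytes [212, 6, 128, 170, 72, 47] = d4 06 80 aa 48 2f is 6 bytes > B = 5, so hash it first: H(key) = 7b, then zero-pad to 5 bytes: K' = 7b 00 00 00 00.
K' ⊕ ipad = 4d 36 36 36 36; K' ⊕ opad = 27 5c 5c 5c 5c.
Inner hash: sum = 77+54+54+54+54+121+119+114 = 647; mod 256 = 135 → 87.
Outer hash (recomputed tag): sum = 39+92+92+92+92+135 = 542; mod 256 = 30 → 1e.
Recomputed tag = 1e; claimed = e3 → mismatch.

invalid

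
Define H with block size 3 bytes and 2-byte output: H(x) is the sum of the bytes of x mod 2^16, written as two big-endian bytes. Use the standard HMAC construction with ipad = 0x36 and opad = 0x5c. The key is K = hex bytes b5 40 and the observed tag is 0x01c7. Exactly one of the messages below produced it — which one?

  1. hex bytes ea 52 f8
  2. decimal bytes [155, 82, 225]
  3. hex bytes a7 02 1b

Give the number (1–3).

Key hex bytes b5 40 is 2 bytes ≤ B = 3; zero-pad to 3 bytes: K' = b5 40 00.
K' ⊕ ipad = 83 76 36; K' ⊕ opad = e9 1c 5c.
m1: inner = H(83 76 36 ea 52 f8) = 03 63; tag = H(e9 1c 5c 03 63) = 01c7 ← matches
m2: inner = H(83 76 36 9b 52 e1) = 02 fd; tag = H(e9 1c 5c 02 fd) = 0260
m3: inner = H(83 76 36 a7 02 1b) = 01 f3; tag = H(e9 1c 5c 01 f3) = 0255

1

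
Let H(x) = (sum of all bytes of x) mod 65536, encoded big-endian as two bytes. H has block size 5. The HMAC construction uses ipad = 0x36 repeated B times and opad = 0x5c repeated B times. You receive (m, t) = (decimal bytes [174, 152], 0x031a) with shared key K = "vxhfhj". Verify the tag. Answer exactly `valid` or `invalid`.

valid

Key "vxhfhj" = 76 78 68 66 68 6a is 6 bytes > B = 5, so hash it first: H(key) = 02 8e, then zero-pad to 5 bytes: K' = 02 8e 00 00 00.
K' ⊕ ipad = 34 b8 36 36 36; K' ⊕ opad = 5e d2 5c 5c 5c.
Inner hash: sum = 52+184+54+54+54+174+152 = 724 → 02 d4.
Outer hash (recomputed tag): sum = 94+210+92+92+92+2+212 = 794 → 03 1a.
Recomputed tag = 031a; claimed = 031a → match.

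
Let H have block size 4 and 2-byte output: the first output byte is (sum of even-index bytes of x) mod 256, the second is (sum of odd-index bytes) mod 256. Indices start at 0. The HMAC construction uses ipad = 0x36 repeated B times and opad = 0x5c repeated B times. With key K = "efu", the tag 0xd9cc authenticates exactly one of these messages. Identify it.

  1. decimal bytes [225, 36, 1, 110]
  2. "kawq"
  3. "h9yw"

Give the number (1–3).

3

Key "efu" = 65 66 75 is 3 bytes ≤ B = 4; zero-pad to 4 bytes: K' = 65 66 75 00.
K' ⊕ ipad = 53 50 43 36; K' ⊕ opad = 39 3a 29 5c.
m1: inner = H(53 50 43 36 e1 24 01 6e) = 78 18; tag = H(39 3a 29 5c 78 18) = daae
m2: inner = H(53 50 43 36 6b 61 77 71) = 78 58; tag = H(39 3a 29 5c 78 58) = daee
m3: inner = H(53 50 43 36 68 39 79 77) = 77 36; tag = H(39 3a 29 5c 77 36) = d9cc ← matches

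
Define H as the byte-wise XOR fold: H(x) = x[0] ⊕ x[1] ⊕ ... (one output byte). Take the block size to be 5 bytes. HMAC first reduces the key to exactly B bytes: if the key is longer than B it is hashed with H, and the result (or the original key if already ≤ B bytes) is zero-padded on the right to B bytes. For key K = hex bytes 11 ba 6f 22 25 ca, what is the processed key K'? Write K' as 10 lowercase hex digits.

|K| = 6 > B = 5, so first hash the key.
H(K): XOR 11⊕ba⊕6f⊕22⊕25⊕ca = 09.
Zero-pad H(K) = 09 to 5 bytes: K' = 09 00 00 00 00.

0900000000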